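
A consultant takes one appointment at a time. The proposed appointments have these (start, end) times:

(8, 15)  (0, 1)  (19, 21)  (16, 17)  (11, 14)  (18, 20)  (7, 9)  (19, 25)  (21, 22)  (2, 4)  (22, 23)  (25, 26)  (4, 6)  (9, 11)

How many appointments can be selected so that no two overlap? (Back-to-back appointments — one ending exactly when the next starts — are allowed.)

Sorted by end: (0,1)  (2,4)  (4,6)  (7,9)  (9,11)  (11,14)  (8,15)  (16,17)  (18,20)  (19,21)  (21,22)  (22,23)  (19,25)  (25,26)
take (0,1); take (2,4); take (4,6); take (7,9); take (9,11); take (11,14); take (16,17); take (18,20); skip (19,21); take (21,22); take (22,23); take (25,26).
Selected 11 appointments.

11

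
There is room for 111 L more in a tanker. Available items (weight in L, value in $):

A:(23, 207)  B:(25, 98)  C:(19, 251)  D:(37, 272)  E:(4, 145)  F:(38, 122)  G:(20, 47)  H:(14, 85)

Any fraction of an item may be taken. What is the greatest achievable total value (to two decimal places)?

1014.88

Order: E (145/4=36.25) > C (251/19=13.21) > A (207/23=9.00) > D (272/37=7.35) > H (85/14=6.07) > B (98/25=3.92) > F (122/38=3.21) > G (47/20=2.35)
Fill: take E (4 @ 145) → take C (19 @ 251) → take A (23 @ 207) → take D (37 @ 272) → take H (14 @ 85) → take 14/25 of B → 54.88; 111/111 used.
Total value = 1014.88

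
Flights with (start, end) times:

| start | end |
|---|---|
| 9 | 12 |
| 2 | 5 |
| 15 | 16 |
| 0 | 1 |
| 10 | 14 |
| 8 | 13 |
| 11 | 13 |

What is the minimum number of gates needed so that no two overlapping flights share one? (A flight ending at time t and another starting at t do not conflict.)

4

Count concurrent intervals with a sweep; the peak is the room count.
starts: [0, 2, 8, 9, 10, 11, 15]
ends:   [1, 5, 12, 13, 13, 14, 16]
s0→1 e1→0 s2→1 e5→0 s8→1 s9→2 s10→3 s11→4  — peak 4.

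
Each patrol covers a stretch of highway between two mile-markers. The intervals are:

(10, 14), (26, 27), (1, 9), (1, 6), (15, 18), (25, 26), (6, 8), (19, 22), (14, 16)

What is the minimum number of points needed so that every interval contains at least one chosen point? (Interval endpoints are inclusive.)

5

Sorted: [1,6] [6,8] [1,9] [10,14] [14,16] [15,18] [19,22] [25,26] [26,27]
{[1,6],[6,8],[1,9]} hit by 6; {[10,14],[14,16]} hit by 14; {[15,18]} hit by 18; {[19,22]} hit by 22; {[25,26],[26,27]} hit by 26.
Points: 6, 14, 18, 22, 26 (5 total).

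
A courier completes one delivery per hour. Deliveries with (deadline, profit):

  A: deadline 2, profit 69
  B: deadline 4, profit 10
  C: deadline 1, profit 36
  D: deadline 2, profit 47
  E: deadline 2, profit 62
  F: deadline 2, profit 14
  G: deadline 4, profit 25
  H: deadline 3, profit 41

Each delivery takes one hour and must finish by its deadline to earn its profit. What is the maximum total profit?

By profit: A(d2,69), E(d2,62), D(d2,47), H(d3,41), C(d1,36), G(d4,25), F(d2,14), B(d4,10)
A→slot 2; E→slot 1; D skipped; H→slot 3; C skipped; G→slot 4; F skipped; B skipped.
Profit = 62 + 69 + 41 + 25 = 197

197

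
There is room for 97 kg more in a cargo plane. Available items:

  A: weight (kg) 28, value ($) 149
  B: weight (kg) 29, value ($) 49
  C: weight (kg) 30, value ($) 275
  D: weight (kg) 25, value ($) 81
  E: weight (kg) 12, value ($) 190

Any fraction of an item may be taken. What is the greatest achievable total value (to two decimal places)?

Order: E (190/12=15.83) > C (275/30=9.17) > A (149/28=5.32) > D (81/25=3.24) > B (49/29=1.69)
Fill: take E (12 @ 190) → take C (30 @ 275) → take A (28 @ 149) → take D (25 @ 81) → take 2/29 of B → 3.38; 97/97 used.
Total value = 698.38

698.38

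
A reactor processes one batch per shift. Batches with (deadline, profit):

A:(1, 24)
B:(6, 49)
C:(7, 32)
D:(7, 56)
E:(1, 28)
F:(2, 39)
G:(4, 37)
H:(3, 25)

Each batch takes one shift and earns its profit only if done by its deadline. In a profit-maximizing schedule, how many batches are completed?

Take jobs in profit order; each goes to the latest open slot no later than its deadline.
Profit order: D=56 B=49 F=39 G=37 C=32 E=28 H=25 A=24
Assign: D→slot 7, B→slot 6, F→slot 2, G→slot 4, C→slot 5, E→slot 1, H→slot 3, A skipped.
Slots: [1:E] [2:F] [3:H] [4:G] [5:C] [6:B] [7:D]
7 of 8 scheduled.

7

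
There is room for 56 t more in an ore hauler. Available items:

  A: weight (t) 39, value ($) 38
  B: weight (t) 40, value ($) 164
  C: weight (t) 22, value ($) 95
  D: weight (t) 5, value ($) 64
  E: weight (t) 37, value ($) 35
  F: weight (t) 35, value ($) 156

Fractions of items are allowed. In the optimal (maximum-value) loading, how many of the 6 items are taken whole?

2

Ratios (sorted): D 12.80, F 4.46, C 4.32, B 4.10, A 0.97, E 0.95
take D (5 @ 64); take F (35 @ 156); take 16/22 of C → 69.09. Capacity used 56/56.
2 item(s) taken whole; one partial (take 16/22 of C).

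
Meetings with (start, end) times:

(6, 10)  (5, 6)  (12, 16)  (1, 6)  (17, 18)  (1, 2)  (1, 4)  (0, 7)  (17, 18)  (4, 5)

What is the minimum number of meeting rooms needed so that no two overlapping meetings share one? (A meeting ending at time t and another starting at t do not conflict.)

4

The answer is the maximum number of intervals overlapping at any instant.
Events (time:±→running): 0:+→1 1:+→2 1:+→3 1:+→4 … peak 4.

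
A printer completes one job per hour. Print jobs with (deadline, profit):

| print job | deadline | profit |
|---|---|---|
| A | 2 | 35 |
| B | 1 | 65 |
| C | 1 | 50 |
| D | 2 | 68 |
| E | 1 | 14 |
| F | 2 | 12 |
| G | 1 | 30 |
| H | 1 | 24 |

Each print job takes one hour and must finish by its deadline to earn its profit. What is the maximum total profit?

133

Take jobs in profit order; each goes to the latest open slot no later than its deadline.
Profit order: D=68 B=65 C=50 A=35 G=30 H=24 E=14 F=12
Assign: D→slot 2, B→slot 1, C skipped, A skipped, G skipped, H skipped, E skipped, F skipped.
Slots: [1:B] [2:D]
Profit = 65 + 68 = 133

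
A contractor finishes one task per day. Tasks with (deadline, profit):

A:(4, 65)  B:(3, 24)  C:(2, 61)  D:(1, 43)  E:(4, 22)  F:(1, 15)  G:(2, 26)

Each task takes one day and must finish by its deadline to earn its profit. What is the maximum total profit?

193

By profit: A(d4,65), C(d2,61), D(d1,43), G(d2,26), B(d3,24), E(d4,22), F(d1,15)
A→slot 4; C→slot 2; D→slot 1; G skipped; B→slot 3; E skipped; F skipped.
Profit = 43 + 61 + 24 + 65 = 193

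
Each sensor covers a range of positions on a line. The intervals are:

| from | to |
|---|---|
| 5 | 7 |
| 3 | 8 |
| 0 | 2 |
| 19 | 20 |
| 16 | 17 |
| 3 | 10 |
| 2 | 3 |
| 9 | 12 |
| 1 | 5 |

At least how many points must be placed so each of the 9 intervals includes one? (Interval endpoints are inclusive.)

By right end: [0,2]  [2,3]  [1,5]  [5,7]  [3,8]  [3,10]  [9,12]  [16,17]  [19,20]
[0,2] uncovered → point at 2; [5,7] uncovered → point at 7; [9,12] uncovered → point at 12; [16,17] uncovered → point at 17; [19,20] uncovered → point at 20.
Points: 2, 7, 12, 17, 20 (5 total).

5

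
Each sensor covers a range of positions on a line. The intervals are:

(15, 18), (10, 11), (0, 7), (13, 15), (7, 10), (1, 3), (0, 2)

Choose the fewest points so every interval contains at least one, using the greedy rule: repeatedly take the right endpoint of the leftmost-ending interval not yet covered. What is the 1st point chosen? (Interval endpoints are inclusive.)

Sorted: [0,2] [1,3] [0,7] [7,10] [10,11] [13,15] [15,18]
{[0,2],[1,3],[0,7]} hit by 2; {[7,10],[10,11]} hit by 10; {[13,15],[15,18]} hit by 15.
Points: 2, 10, 15 (3 total).

2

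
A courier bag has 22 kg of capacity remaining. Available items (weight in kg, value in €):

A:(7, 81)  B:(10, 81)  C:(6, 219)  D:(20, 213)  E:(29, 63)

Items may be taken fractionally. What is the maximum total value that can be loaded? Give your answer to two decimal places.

395.85

Sort by value per unit weight and fill in that order.
Order: C (219/6=36.50) > A (81/7=11.57) > D (213/20=10.65) > B (81/10=8.10) > E (63/29=2.17)
Fill: take C (6 @ 219) → take A (7 @ 81) → take 9/20 of D → 95.85; 22/22 used.
Total value = 395.85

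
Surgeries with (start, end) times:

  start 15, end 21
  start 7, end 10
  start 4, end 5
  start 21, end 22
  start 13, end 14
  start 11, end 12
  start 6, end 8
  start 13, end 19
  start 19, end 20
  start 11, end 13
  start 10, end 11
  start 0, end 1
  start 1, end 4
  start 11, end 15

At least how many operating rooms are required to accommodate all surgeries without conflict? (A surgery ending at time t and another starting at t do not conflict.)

3

The answer is the maximum number of intervals overlapping at any instant.
Events (time:±→running): 0:+→1 1:-→0 1:+→1 4:-→0 4:+→1 5:-→0 6:+→1 7:+→2 8:-→1 10:-→0 10:+→1 11:-→0 11:+→1 11:+→2 11:+→3 … peak 3.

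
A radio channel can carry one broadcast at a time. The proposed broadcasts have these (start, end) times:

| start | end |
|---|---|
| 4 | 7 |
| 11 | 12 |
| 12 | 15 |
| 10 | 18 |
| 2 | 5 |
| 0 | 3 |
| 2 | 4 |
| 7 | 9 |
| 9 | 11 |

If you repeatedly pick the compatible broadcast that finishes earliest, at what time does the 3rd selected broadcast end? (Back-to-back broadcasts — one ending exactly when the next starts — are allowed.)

By end time: (0,3), (2,4), (2,5), (4,7), (7,9), (9,11), (11,12), (12,15), (10,18).
Pick (0,3); next start ≥ 3 → (4,7); next start ≥ 7 → (7,9); next start ≥ 9 → (9,11); next start ≥ 11 → (11,12); next start ≥ 12 → (12,15).
Selected: (0,3) (4,7) (7,9) (9,11) (11,12) (12,15)

9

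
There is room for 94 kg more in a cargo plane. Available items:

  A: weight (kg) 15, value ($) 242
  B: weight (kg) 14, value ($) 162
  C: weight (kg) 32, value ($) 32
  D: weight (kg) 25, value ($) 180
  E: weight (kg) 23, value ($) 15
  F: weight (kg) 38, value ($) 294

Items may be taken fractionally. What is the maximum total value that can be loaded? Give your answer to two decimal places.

Sort by value per unit weight and fill in that order.
Order: A (242/15=16.13) > B (162/14=11.57) > F (294/38=7.74) > D (180/25=7.20) > C (32/32=1.00) > E (15/23=0.65)
Fill: take A (15 @ 242) → take B (14 @ 162) → take F (38 @ 294) → take D (25 @ 180) → take 2/32 of C → 2.00; 94/94 used.
Total value = 880.00

880.00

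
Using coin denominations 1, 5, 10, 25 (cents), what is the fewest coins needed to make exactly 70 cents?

4

Greedy: take as many of the largest coin as possible, then repeat with the remainder.
70 = 2×25 + 2×10
Total coins = 2 + 2 = 4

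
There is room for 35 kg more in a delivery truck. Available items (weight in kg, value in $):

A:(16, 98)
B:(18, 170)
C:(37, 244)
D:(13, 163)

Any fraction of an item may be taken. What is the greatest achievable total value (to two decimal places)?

Greedy by value/weight ratio, highest first.
Order: D (163/13=12.54) > B (170/18=9.44) > C (244/37=6.59) > A (98/16=6.12)
Fill: take D (13 @ 163) → take B (18 @ 170) → take 4/37 of C → 26.38; 35/35 used.
Total value = 359.38

359.38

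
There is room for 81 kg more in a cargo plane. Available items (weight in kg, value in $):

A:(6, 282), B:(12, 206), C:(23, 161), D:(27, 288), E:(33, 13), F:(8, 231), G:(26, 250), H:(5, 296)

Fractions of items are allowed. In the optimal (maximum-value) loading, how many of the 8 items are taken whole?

5

Sort by value per unit weight and fill in that order.
Ratios (sorted): H 59.20, A 47.00, F 28.88, B 17.17, D 10.67, G 9.62, C 7.00, E 0.39
take H (5 @ 296); take A (6 @ 282); take F (8 @ 231); take B (12 @ 206); take D (27 @ 288); take 23/26 of G → 221.15. Capacity used 81/81.
5 item(s) taken whole; one partial (take 23/26 of G).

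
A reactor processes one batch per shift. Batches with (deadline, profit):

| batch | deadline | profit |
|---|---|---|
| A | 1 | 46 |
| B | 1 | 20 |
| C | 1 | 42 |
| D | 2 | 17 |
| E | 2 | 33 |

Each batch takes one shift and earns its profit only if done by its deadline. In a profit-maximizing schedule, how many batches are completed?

2

Sort by profit descending; place each in the latest free slot ≤ its deadline.
Profit order: A=46 C=42 E=33 B=20 D=17
Assign: A→slot 1, C skipped, E→slot 2, B skipped, D skipped.
Slots: [1:A] [2:E]
2 of 5 scheduled.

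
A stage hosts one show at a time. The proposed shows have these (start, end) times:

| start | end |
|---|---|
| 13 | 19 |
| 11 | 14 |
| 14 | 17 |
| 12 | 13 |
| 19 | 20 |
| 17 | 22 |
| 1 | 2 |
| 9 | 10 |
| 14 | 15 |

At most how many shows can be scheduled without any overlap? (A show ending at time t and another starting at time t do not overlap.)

Sort by end time and greedily take each interval whose start is ≥ the last chosen end.
By end time: (1,2), (9,10), (12,13), (11,14), (14,15), (14,17), (13,19), (19,20), (17,22).
Pick (1,2); next start ≥ 2 → (9,10); next start ≥ 10 → (12,13); next start ≥ 13 → (14,15); next start ≥ 15 → (19,20).
Selected 5 shows.

5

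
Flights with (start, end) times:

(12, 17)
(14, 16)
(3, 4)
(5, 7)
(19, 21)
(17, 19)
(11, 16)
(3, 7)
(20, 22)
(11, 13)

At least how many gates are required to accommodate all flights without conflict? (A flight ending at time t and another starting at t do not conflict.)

Events (time:±→running): 3:+→1 3:+→2 4:-→1 5:+→2 7:-→1 7:-→0 11:+→1 11:+→2 12:+→3 … peak 3.

3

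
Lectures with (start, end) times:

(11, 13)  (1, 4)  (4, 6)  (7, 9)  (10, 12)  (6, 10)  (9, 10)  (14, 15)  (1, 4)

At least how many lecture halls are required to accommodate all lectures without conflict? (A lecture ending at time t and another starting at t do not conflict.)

2

The answer is the maximum number of intervals overlapping at any instant.
starts: [1, 1, 4, 6, 7, 9, 10, 11, 14]
ends:   [4, 4, 6, 9, 10, 10, 12, 13, 15]
s1→1 s1→2  — peak 2.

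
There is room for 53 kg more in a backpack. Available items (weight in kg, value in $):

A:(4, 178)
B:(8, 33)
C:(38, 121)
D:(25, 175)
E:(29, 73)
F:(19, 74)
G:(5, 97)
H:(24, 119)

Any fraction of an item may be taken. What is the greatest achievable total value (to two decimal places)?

Ratios (sorted): A 44.50, G 19.40, D 7.00, H 4.96, B 4.12, F 3.89, C 3.18, E 2.52
take A (4 @ 178); take G (5 @ 97); take D (25 @ 175); take 19/24 of H → 94.21. Capacity used 53/53.
Total value = 544.21

544.21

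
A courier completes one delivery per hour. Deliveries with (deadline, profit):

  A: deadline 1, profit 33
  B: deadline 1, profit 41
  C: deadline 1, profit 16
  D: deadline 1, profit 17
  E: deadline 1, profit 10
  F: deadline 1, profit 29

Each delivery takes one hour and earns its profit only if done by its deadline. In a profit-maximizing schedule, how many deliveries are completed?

Profit order: B=41 A=33 F=29 D=17 C=16 E=10
Assign: B→slot 1, A skipped, F skipped, D skipped, C skipped, E skipped.
Slots: [1:B]
1 of 6 scheduled.

1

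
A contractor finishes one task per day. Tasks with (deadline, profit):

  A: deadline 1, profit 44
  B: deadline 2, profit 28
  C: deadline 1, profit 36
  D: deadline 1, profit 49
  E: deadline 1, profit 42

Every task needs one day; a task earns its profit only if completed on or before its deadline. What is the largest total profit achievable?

Profit order: D=49 A=44 E=42 C=36 B=28
Assign: D→slot 1, A skipped, E skipped, C skipped, B→slot 2.
Slots: [1:D] [2:B]
Profit = 49 + 28 = 77

77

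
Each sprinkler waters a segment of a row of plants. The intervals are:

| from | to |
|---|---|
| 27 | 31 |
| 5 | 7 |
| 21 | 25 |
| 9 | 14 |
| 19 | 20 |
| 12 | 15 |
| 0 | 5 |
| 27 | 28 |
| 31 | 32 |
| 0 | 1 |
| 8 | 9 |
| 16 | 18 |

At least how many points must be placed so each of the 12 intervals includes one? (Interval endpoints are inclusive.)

By right end: [0,1]  [0,5]  [5,7]  [8,9]  [9,14]  [12,15]  [16,18]  [19,20]  [21,25]  [27,28]  [27,31]  [31,32]
[0,1] uncovered → point at 1; [5,7] uncovered → point at 7; [8,9] uncovered → point at 9; [12,15] uncovered → point at 15; [16,18] uncovered → point at 18; [19,20] uncovered → point at 20; [21,25] uncovered → point at 25; [27,28] uncovered → point at 28; [31,32] uncovered → point at 32.
Points: 1, 7, 9, 15, 18, 20, 25, 28, 32 (9 total).

9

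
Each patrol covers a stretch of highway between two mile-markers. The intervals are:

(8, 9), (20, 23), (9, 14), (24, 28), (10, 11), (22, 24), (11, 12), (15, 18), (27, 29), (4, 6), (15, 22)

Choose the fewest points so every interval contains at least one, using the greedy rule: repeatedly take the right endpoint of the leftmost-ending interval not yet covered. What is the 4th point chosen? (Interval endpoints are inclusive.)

Process intervals by earliest right end; each time one isn't hit yet, stab at its right endpoint.
Sorted: [4,6] [8,9] [10,11] [11,12] [9,14] [15,18] [15,22] [20,23] [22,24] [24,28] [27,29]
{[4,6]} hit by 6; {[8,9]} hit by 9; {[10,11],[11,12],[9,14]} hit by 11; {[15,18],[15,22]} hit by 18; {[20,23],[22,24]} hit by 23; {[24,28],[27,29]} hit by 28.
Points: 6, 9, 11, 18, 23, 28 (6 total).

18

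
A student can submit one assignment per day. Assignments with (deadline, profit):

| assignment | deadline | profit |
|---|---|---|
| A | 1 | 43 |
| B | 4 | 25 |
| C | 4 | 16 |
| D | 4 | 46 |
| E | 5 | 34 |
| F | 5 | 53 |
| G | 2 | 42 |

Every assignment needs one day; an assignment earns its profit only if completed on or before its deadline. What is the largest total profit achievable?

Take jobs in profit order; each goes to the latest open slot no later than its deadline.
By profit: F(d5,53), D(d4,46), A(d1,43), G(d2,42), E(d5,34), B(d4,25), C(d4,16)
F→slot 5; D→slot 4; A→slot 1; G→slot 2; E→slot 3; B skipped; C skipped.
Profit = 43 + 42 + 34 + 46 + 53 = 218

218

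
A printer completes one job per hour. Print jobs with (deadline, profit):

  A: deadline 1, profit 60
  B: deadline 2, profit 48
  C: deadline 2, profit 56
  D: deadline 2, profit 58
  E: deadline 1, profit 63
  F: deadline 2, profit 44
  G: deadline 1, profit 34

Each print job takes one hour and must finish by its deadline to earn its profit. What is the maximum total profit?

121

Sort by profit descending; place each in the latest free slot ≤ its deadline.
Profit order: E=63 A=60 D=58 C=56 B=48 F=44 G=34
Assign: E→slot 1, A skipped, D→slot 2, C skipped, B skipped, F skipped, G skipped.
Slots: [1:E] [2:D]
Profit = 63 + 58 = 121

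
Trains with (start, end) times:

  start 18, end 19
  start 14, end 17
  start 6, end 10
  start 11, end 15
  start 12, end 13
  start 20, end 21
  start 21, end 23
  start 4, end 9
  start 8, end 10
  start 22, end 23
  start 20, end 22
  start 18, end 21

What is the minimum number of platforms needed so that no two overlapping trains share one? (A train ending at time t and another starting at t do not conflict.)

The answer is the maximum number of intervals overlapping at any instant.
Events (time:±→running): 4:+→1 6:+→2 8:+→3 … peak 3.

3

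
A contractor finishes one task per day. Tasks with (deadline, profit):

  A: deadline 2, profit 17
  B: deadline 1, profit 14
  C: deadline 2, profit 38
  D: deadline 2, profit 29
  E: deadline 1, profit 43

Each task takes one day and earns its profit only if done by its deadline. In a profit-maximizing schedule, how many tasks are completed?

By profit: E(d1,43), C(d2,38), D(d2,29), A(d2,17), B(d1,14)
E→slot 1; C→slot 2; D skipped; A skipped; B skipped.
2 of 5 scheduled.

2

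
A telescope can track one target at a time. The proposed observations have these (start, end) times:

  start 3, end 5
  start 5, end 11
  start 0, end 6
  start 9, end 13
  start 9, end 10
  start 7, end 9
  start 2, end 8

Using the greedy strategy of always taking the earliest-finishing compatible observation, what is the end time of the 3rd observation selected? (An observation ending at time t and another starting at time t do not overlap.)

Sort by end time and greedily take each interval whose start is ≥ the last chosen end.
By end time: (3,5), (0,6), (2,8), (7,9), (9,10), (5,11), (9,13).
Pick (3,5); next start ≥ 5 → (7,9); next start ≥ 9 → (9,10).
Selected: (3,5) (7,9) (9,10)

10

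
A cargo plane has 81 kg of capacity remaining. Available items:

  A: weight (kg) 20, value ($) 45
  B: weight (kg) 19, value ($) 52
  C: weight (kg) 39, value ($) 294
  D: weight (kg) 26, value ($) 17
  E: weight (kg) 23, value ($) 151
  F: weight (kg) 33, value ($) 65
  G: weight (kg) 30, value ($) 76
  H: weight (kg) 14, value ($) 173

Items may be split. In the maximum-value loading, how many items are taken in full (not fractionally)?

3

Greedy by value/weight ratio, highest first.
Order: H (173/14=12.36) > C (294/39=7.54) > E (151/23=6.57) > B (52/19=2.74) > G (76/30=2.53) > A (45/20=2.25) > F (65/33=1.97) > D (17/26=0.65)
Fill: take H (14 @ 173) → take C (39 @ 294) → take E (23 @ 151) → take 5/19 of B → 13.68; 81/81 used.
3 item(s) taken whole; one partial (take 5/19 of B).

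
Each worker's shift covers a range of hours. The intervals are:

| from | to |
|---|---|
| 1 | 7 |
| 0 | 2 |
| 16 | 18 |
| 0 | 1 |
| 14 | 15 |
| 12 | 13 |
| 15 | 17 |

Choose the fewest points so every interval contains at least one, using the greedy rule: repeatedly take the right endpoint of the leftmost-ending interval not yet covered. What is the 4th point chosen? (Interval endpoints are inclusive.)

18

Sort by right endpoint; whenever an interval is uncovered, place a point at its right end.
Sorted: [0,1] [0,2] [1,7] [12,13] [14,15] [15,17] [16,18]
{[0,1],[0,2],[1,7]} hit by 1; {[12,13]} hit by 13; {[14,15],[15,17]} hit by 15; {[16,18]} hit by 18.
Points: 1, 13, 15, 18 (4 total).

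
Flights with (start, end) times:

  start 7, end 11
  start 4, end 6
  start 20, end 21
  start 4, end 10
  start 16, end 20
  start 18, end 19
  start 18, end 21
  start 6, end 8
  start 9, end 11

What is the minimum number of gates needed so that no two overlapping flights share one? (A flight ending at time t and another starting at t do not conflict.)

3

Count concurrent intervals with a sweep; the peak is the room count.
Events (time:±→running): 4:+→1 4:+→2 6:-→1 6:+→2 7:+→3 … peak 3.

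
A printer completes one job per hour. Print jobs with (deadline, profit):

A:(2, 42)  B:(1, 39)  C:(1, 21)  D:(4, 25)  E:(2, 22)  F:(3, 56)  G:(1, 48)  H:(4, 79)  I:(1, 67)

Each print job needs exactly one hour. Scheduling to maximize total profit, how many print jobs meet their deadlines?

4

Take jobs in profit order; each goes to the latest open slot no later than its deadline.
By profit: H(d4,79), I(d1,67), F(d3,56), G(d1,48), A(d2,42), B(d1,39), D(d4,25), E(d2,22), C(d1,21)
H→slot 4; I→slot 1; F→slot 3; G skipped; A→slot 2; B skipped; D skipped; E skipped; C skipped.
4 of 9 scheduled.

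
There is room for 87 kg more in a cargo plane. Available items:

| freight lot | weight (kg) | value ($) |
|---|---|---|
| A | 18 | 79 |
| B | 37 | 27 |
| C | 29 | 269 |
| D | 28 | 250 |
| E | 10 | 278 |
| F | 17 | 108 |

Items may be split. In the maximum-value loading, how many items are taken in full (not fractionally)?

4

Ratios (sorted): E 27.80, C 9.28, D 8.93, F 6.35, A 4.39, B 0.73
take E (10 @ 278); take C (29 @ 269); take D (28 @ 250); take F (17 @ 108); take 3/18 of A → 13.17. Capacity used 87/87.
4 item(s) taken whole; one partial (take 3/18 of A).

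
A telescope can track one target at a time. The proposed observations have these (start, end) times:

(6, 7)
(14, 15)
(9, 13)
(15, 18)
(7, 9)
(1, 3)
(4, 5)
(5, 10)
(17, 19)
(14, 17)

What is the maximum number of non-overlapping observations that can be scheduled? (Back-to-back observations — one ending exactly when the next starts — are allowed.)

Greedy by earliest finish: after sorting by end time, pick each interval compatible with the last pick.
By end time: (1,3), (4,5), (6,7), (7,9), (5,10), (9,13), (14,15), (14,17), (15,18), (17,19).
Pick (1,3); next start ≥ 3 → (4,5); next start ≥ 5 → (6,7); next start ≥ 7 → (7,9); next start ≥ 9 → (9,13); next start ≥ 13 → (14,15); next start ≥ 15 → (15,18).
Selected 7 observations.

7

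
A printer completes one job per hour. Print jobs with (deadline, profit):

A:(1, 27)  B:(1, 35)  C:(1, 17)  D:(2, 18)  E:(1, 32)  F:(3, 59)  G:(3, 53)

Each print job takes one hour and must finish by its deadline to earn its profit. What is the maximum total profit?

By profit: F(d3,59), G(d3,53), B(d1,35), E(d1,32), A(d1,27), D(d2,18), C(d1,17)
F→slot 3; G→slot 2; B→slot 1; E skipped; A skipped; D skipped; C skipped.
Profit = 35 + 53 + 59 = 147

147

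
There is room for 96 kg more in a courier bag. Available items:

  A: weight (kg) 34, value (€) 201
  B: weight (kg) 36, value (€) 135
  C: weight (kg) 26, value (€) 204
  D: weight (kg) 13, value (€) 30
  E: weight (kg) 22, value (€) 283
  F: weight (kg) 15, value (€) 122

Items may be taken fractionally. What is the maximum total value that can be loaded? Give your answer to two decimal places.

Ratios (sorted): E 12.86, F 8.13, C 7.85, A 5.91, B 3.75, D 2.31
take E (22 @ 283); take F (15 @ 122); take C (26 @ 204); take 33/34 of A → 195.09. Capacity used 96/96.
Total value = 804.09

804.09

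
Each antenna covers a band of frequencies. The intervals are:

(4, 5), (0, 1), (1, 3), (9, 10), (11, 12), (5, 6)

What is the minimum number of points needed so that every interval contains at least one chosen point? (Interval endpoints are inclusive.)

4

Sort by right endpoint; whenever an interval is uncovered, place a point at its right end.
Sorted: [0,1] [1,3] [4,5] [5,6] [9,10] [11,12]
{[0,1],[1,3]} hit by 1; {[4,5],[5,6]} hit by 5; {[9,10]} hit by 10; {[11,12]} hit by 12.
Points: 1, 5, 10, 12 (4 total).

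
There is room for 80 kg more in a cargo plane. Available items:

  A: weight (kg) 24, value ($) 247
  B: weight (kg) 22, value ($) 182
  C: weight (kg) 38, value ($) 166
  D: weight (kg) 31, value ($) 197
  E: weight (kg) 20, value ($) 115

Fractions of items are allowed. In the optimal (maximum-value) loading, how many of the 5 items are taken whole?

Ratios (sorted): A 10.29, B 8.27, D 6.35, E 5.75, C 4.37
take A (24 @ 247); take B (22 @ 182); take D (31 @ 197); take 3/20 of E → 17.25. Capacity used 80/80.
3 item(s) taken whole; one partial (take 3/20 of E).

3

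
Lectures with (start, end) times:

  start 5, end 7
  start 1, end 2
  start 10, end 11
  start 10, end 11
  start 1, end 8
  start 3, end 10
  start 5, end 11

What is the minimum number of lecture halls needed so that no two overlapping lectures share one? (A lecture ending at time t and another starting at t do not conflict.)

4

Events (time:±→running): 1:+→1 1:+→2 2:-→1 3:+→2 5:+→3 5:+→4 … peak 4.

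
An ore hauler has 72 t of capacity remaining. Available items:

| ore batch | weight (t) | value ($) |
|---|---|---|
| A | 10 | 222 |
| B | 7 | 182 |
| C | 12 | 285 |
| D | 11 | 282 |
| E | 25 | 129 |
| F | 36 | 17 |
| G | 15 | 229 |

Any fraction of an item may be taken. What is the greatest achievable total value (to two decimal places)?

Ratios (sorted): B 26.00, D 25.64, C 23.75, A 22.20, G 15.27, E 5.16, F 0.47
take B (7 @ 182); take D (11 @ 282); take C (12 @ 285); take A (10 @ 222); take G (15 @ 229); take 17/25 of E → 87.72. Capacity used 72/72.
Total value = 1287.72

1287.72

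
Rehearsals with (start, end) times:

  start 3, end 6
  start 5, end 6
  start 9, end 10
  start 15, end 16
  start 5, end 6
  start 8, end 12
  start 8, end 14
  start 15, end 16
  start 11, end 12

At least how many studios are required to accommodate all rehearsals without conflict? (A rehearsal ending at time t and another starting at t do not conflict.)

The answer is the maximum number of intervals overlapping at any instant.
starts: [3, 5, 5, 8, 8, 9, 11, 15, 15]
ends:   [6, 6, 6, 10, 12, 12, 14, 16, 16]
s3→1 s5→2 s5→3  — peak 3.

3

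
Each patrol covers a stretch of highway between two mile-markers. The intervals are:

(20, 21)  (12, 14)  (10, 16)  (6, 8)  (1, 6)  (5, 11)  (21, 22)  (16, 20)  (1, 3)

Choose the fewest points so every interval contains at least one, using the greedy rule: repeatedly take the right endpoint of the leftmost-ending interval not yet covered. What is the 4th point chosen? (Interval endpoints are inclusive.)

20

Process intervals by earliest right end; each time one isn't hit yet, stab at its right endpoint.
Sorted: [1,3] [1,6] [6,8] [5,11] [12,14] [10,16] [16,20] [20,21] [21,22]
{[1,3],[1,6]} hit by 3; {[6,8],[5,11]} hit by 8; {[12,14],[10,16]} hit by 14; {[16,20],[20,21]} hit by 20; {[21,22]} hit by 22.
Points: 3, 8, 14, 20, 22 (5 total).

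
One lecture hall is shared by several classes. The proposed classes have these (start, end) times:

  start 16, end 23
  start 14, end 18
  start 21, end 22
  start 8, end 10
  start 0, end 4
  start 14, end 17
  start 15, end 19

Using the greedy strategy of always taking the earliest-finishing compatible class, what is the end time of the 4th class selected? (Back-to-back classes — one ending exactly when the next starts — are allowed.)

22

Order by finish time; keep every interval that doesn't clash with the previous kept one.
Sorted by end: (0,4)  (8,10)  (14,17)  (14,18)  (15,19)  (21,22)  (16,23)
take (0,4); take (8,10); take (14,17); take (21,22).
Selected: (0,4) (8,10) (14,17) (21,22)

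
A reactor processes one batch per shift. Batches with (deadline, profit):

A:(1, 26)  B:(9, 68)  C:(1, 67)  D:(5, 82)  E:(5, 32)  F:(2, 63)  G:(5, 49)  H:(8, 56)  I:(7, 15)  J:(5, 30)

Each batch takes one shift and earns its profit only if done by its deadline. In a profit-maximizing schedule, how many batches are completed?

8

By profit: D(d5,82), B(d9,68), C(d1,67), F(d2,63), H(d8,56), G(d5,49), E(d5,32), J(d5,30), A(d1,26), I(d7,15)
D→slot 5; B→slot 9; C→slot 1; F→slot 2; H→slot 8; G→slot 4; E→slot 3; J skipped; A skipped; I→slot 7.
8 of 10 scheduled.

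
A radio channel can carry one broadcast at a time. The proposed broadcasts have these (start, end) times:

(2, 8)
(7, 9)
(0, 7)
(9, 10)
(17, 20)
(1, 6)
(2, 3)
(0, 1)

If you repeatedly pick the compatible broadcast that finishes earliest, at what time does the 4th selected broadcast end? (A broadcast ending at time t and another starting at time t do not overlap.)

10

Greedy by earliest finish: after sorting by end time, pick each interval compatible with the last pick.
By end time: (0,1), (2,3), (1,6), (0,7), (2,8), (7,9), (9,10), (17,20).
Pick (0,1); next start ≥ 1 → (2,3); next start ≥ 3 → (7,9); next start ≥ 9 → (9,10); next start ≥ 10 → (17,20).
Selected: (0,1) (2,3) (7,9) (9,10) (17,20)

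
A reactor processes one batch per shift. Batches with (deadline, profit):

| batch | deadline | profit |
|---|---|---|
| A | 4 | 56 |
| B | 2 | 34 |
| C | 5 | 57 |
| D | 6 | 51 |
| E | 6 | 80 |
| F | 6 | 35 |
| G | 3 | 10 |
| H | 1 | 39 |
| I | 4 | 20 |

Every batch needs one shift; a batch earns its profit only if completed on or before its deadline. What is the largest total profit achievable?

318

By profit: E(d6,80), C(d5,57), A(d4,56), D(d6,51), H(d1,39), F(d6,35), B(d2,34), I(d4,20), G(d3,10)
E→slot 6; C→slot 5; A→slot 4; D→slot 3; H→slot 1; F→slot 2; B skipped; I skipped; G skipped.
Profit = 39 + 35 + 51 + 56 + 57 + 80 = 318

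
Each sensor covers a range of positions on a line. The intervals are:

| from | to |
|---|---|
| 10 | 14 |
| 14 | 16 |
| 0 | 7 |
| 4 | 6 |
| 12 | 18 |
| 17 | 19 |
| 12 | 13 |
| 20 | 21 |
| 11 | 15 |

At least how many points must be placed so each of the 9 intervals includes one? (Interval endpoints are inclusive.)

Sort by right endpoint; whenever an interval is uncovered, place a point at its right end.
By right end: [4,6]  [0,7]  [12,13]  [10,14]  [11,15]  [14,16]  [12,18]  [17,19]  [20,21]
[4,6] uncovered → point at 6; [12,13] uncovered → point at 13; [14,16] uncovered → point at 16; [17,19] uncovered → point at 19; [20,21] uncovered → point at 21.
Points: 6, 13, 16, 19, 21 (5 total).

5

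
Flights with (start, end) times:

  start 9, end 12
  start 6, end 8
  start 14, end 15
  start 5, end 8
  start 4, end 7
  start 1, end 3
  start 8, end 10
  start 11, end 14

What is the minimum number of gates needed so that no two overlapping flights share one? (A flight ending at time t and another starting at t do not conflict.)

Events (time:±→running): 1:+→1 3:-→0 4:+→1 5:+→2 6:+→3 … peak 3.

3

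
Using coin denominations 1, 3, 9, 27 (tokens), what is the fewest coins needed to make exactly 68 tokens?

6

Greedy: take as many of the largest coin as possible, then repeat with the remainder.
68 = 2×27 + 1×9 + 1×3 + 2×1
Total coins = 2 + 1 + 1 + 2 = 6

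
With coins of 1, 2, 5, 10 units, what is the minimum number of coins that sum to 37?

5

Use the largest denomination that fits, subtract, and repeat.
37 − 3×10→7 − 1×5→2 − 1×2→0
Total coins = 3 + 1 + 1 = 5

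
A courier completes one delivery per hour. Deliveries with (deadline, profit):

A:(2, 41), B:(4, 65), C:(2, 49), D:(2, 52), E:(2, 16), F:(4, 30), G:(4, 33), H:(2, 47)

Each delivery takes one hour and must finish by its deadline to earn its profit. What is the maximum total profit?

Profit order: B=65 D=52 C=49 H=47 A=41 G=33 F=30 E=16
Assign: B→slot 4, D→slot 2, C→slot 1, H skipped, A skipped, G→slot 3, F skipped, E skipped.
Slots: [1:C] [2:D] [3:G] [4:B]
Profit = 49 + 52 + 33 + 65 = 199

199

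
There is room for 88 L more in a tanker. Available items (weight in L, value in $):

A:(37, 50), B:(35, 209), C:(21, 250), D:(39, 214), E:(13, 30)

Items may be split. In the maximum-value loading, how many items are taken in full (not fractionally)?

Sort by value per unit weight and fill in that order.
Order: C (250/21=11.90) > B (209/35=5.97) > D (214/39=5.49) > E (30/13=2.31) > A (50/37=1.35)
Fill: take C (21 @ 250) → take B (35 @ 209) → take 32/39 of D → 175.59; 88/88 used.
2 item(s) taken whole; one partial (take 32/39 of D).

2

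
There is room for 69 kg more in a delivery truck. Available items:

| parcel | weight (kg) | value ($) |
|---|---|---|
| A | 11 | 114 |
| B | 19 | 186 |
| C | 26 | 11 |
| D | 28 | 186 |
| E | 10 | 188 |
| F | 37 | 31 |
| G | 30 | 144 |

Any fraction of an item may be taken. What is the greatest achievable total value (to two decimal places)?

678.80

Order: E (188/10=18.80) > A (114/11=10.36) > B (186/19=9.79) > D (186/28=6.64) > G (144/30=4.80) > F (31/37=0.84) > C (11/26=0.42)
Fill: take E (10 @ 188) → take A (11 @ 114) → take B (19 @ 186) → take D (28 @ 186) → take 1/30 of G → 4.80; 69/69 used.
Total value = 678.80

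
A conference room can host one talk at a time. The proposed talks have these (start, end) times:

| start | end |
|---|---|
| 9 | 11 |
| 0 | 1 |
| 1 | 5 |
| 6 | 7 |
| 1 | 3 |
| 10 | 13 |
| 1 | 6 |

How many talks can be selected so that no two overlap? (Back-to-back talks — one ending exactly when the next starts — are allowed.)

4

By end time: (0,1), (1,3), (1,5), (1,6), (6,7), (9,11), (10,13).
Pick (0,1); next start ≥ 1 → (1,3); next start ≥ 3 → (6,7); next start ≥ 7 → (9,11).
Selected 4 talks.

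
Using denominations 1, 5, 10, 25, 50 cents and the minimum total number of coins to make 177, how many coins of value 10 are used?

0

177 = 3×50 + 1×25 + 2×1
Count of 10: 0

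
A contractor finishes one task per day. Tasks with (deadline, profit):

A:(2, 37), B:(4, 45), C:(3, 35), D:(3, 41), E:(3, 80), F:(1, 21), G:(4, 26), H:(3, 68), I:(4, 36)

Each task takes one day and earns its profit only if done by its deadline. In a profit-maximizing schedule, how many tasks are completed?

By profit: E(d3,80), H(d3,68), B(d4,45), D(d3,41), A(d2,37), I(d4,36), C(d3,35), G(d4,26), F(d1,21)
E→slot 3; H→slot 2; B→slot 4; D→slot 1; A skipped; I skipped; C skipped; G skipped; F skipped.
4 of 9 scheduled.

4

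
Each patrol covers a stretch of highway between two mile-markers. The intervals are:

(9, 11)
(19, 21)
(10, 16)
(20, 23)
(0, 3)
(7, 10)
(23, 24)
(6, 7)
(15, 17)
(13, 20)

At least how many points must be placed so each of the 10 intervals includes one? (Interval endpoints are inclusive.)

6

By right end: [0,3]  [6,7]  [7,10]  [9,11]  [10,16]  [15,17]  [13,20]  [19,21]  [20,23]  [23,24]
[0,3] uncovered → point at 3; [6,7] uncovered → point at 7; [9,11] uncovered → point at 11; [15,17] uncovered → point at 17; [19,21] uncovered → point at 21; [23,24] uncovered → point at 24.
Points: 3, 7, 11, 17, 21, 24 (6 total).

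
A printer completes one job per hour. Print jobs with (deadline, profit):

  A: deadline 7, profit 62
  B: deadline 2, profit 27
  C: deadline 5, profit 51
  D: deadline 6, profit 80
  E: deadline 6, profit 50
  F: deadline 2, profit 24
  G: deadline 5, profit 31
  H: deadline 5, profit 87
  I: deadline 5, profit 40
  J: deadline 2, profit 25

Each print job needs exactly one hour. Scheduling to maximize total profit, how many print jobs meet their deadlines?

Sort by profit descending; place each in the latest free slot ≤ its deadline.
By profit: H(d5,87), D(d6,80), A(d7,62), C(d5,51), E(d6,50), I(d5,40), G(d5,31), B(d2,27), J(d2,25), F(d2,24)
H→slot 5; D→slot 6; A→slot 7; C→slot 4; E→slot 3; I→slot 2; G→slot 1; B skipped; J skipped; F skipped.
7 of 10 scheduled.

7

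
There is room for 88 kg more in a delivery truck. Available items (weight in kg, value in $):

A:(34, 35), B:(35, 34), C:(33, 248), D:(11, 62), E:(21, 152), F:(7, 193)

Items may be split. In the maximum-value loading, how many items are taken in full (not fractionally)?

Greedy by value/weight ratio, highest first.
Order: F (193/7=27.57) > C (248/33=7.52) > E (152/21=7.24) > D (62/11=5.64) > A (35/34=1.03) > B (34/35=0.97)
Fill: take F (7 @ 193) → take C (33 @ 248) → take E (21 @ 152) → take D (11 @ 62) → take 16/34 of A → 16.47; 88/88 used.
4 item(s) taken whole; one partial (take 16/34 of A).

4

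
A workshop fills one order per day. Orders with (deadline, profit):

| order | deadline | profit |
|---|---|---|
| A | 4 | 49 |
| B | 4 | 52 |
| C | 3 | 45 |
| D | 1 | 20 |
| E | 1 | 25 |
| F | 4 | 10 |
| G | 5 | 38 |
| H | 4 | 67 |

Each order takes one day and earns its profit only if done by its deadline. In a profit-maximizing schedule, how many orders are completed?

5

By profit: H(d4,67), B(d4,52), A(d4,49), C(d3,45), G(d5,38), E(d1,25), D(d1,20), F(d4,10)
H→slot 4; B→slot 3; A→slot 2; C→slot 1; G→slot 5; E skipped; D skipped; F skipped.
5 of 8 scheduled.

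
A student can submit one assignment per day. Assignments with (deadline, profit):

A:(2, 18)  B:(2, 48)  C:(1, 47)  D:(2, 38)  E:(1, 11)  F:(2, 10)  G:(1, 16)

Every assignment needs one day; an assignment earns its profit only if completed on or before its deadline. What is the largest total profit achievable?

95

By profit: B(d2,48), C(d1,47), D(d2,38), A(d2,18), G(d1,16), E(d1,11), F(d2,10)
B→slot 2; C→slot 1; D skipped; A skipped; G skipped; E skipped; F skipped.
Profit = 47 + 48 = 95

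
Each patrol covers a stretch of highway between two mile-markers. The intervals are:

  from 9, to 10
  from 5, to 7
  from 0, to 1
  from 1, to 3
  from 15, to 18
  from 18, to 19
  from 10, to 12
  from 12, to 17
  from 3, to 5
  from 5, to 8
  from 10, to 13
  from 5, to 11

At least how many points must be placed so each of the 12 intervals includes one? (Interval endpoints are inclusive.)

5

Sorted: [0,1] [1,3] [3,5] [5,7] [5,8] [9,10] [5,11] [10,12] [10,13] [12,17] [15,18] [18,19]
{[0,1],[1,3]} hit by 1; {[3,5],[5,7],[5,8]} hit by 5; {[9,10],[5,11],[10,12],[10,13]} hit by 10; {[12,17],[15,18]} hit by 17; {[18,19]} hit by 19.
Points: 1, 5, 10, 17, 19 (5 total).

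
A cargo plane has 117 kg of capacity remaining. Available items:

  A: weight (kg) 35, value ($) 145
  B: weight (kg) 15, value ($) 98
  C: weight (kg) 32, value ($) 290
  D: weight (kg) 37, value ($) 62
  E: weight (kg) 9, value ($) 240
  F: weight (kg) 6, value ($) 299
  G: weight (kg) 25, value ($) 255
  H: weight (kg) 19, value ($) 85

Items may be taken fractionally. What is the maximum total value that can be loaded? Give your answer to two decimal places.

Sort by value per unit weight and fill in that order.
Ratios (sorted): F 49.83, E 26.67, G 10.20, C 9.06, B 6.53, H 4.47, A 4.14, D 1.68
take F (6 @ 299); take E (9 @ 240); take G (25 @ 255); take C (32 @ 290); take B (15 @ 98); take H (19 @ 85); take 11/35 of A → 45.57. Capacity used 117/117.
Total value = 1312.57

1312.57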